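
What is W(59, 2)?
W(59, 2) = 59 + 1 = 60

A 2-term AP is any pair of integers, so a monochromatic 2-AP exists iff some colour is used at least twice. With 59 colours, the colouring i ↦ i on {1, ..., 59} uses each colour once, avoiding any monochromatic pair, so W(59, 2) > 59. For {1, ..., 60}, pigeonhole forces two integers of the same colour, which form a monochromatic 2-AP. Hence W(59, 2) = 60.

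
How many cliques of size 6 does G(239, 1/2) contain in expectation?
E[# K_6] = C(239, 6) · (1/2)^C(6, 2) = 242988897333 / 2^15 ≈ 7415432.657867

For each 6-subset S of vertices (there are C(239, 6) = 242988897333 such S), let X_S = 1 if S induces a K_6 (all C(6, 2) = 15 edges present). Then P(X_S = 1) = (1/2)^15 = 1/32768. By linearity of expectation, E[# K_6] = C(239, 6) · (1/2)^15 = 242988897333 / 32768 ≈ 7415432.657867.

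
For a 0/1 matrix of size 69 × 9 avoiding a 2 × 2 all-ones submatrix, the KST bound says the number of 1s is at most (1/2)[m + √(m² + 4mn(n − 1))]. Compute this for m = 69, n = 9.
z(69, 9; 2, 2) ≤ (1/2)[69 + √(69² + 4·69·9·8)] = (1/2)[69 + √24633] = 112.9745

Kővári–Sós–Turán: let r_1, ..., r_69 be the row sums and z = Σ r_i the total number of 1s. Each pair of columns can share at most one row with both entries 1 (else a 2×2 all-ones block appears), so Σ_i C(r_i, 2) ≤ C(9, 2) = 36. By convexity Σ_i C(r_i, 2) ≥ 69·C(z/69, 2) = z(z − 69)/(2·69), giving z² − 69z − 69·9·8 ≤ 0 and hence z ≤ (1/2)[69 + √(4761 + 4·4968)] = (1/2)[69 + √24633] ≈ (1/2)(69 + 156.949) = 112.9745.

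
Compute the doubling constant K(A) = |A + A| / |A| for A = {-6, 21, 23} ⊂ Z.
K = |A + A| / |A| = 6/3 = 2

Enumerate A + A = {a + b : a, b ∈ A}. With |A| = 3, there are |A|^2 = 9 ordered sum pairs; collecting distinct values, A + A = {-12, 15, 17, 42, 44, 46}, so |A + A| = 6. Thus K = 6/3 = 2. For comparison, the minimum possible |A + A| over all 3-element sets is 2·3 − 1 = 5 (so min K = 5/3), attained only by arithmetic progressions.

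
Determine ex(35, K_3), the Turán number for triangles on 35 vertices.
ex(35, K_3) = ⌊35^2/4⌋ = 306

Mantel (1907): a triangle-free graph on n vertices has at most ⌊n^2/4⌋ edges, with equality for the complete bipartite graph K_{⌊n/2⌋, ⌈n/2⌉}. For n = 35: ⌊35^2/4⌋ = ⌊1225/4⌋ = 306. The extremal graph is K_{17, 18}, which has 17·18 = 306 edges.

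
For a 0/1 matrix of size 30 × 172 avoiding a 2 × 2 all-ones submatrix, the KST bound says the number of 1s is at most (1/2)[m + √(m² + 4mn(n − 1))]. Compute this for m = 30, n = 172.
z(30, 172; 2, 2) ≤ (1/2)[30 + √(30² + 4·30·172·171)] = (1/2)[30 + √3530340] = 954.46

Kővári–Sós–Turán: let r_1, ..., r_30 be the row sums and z = Σ r_i the total number of 1s. Each pair of columns can share at most one row with both entries 1 (else a 2×2 all-ones block appears), so Σ_i C(r_i, 2) ≤ C(172, 2) = 14706. By convexity Σ_i C(r_i, 2) ≥ 30·C(z/30, 2) = z(z − 30)/(2·30), giving z² − 30z − 30·172·171 ≤ 0 and hence z ≤ (1/2)[30 + √(900 + 4·882360)] = (1/2)[30 + √3530340] ≈ (1/2)(30 + 1878.9199) = 954.46.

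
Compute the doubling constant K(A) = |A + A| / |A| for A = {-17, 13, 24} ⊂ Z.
K = |A + A| / |A| = 6/3 = 2

Enumerate A + A = {a + b : a, b ∈ A}. With |A| = 3, there are |A|^2 = 9 ordered sum pairs; collecting distinct values, A + A = {-34, -4, 7, 26, 37, 48}, so |A + A| = 6. Thus K = 6/3 = 2. For comparison, the minimum possible |A + A| over all 3-element sets is 2·3 − 1 = 5 (so min K = 5/3), attained only by arithmetic progressions.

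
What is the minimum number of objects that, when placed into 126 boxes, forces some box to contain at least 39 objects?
n = (39 − 1)·126 + 1 = 4789

By the generalised pigeonhole principle, to guarantee some box contains ≥ r objects we need more than (r − 1) · k objects total. Threshold: n = (r − 1) · k + 1. With r = 39 and k = 126: n = 38 · 126 + 1 = 4788 + 1 = 4789. For n = 4788 = 38 · 126, we can put exactly 38 objects in every box, avoiding 39 in any single one — so 4789 is tight.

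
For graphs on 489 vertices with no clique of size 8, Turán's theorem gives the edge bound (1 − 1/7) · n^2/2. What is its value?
Turán density bound = (6/7) · 489^2/2 = 717363/7 ≈ 102480.4286

Turán's theorem: ex(n, K_{r+1}) is achieved by the complete r-partite Turán graph T(n, r) with parts as balanced as possible, and is at most (1 − 1/r) · n^2/2. For r = 7, n = 489: the density bound is (6/7) · 239121/2 = 717363/7 ≈ 102480.4286. The integer-valued extremum is e(T(489, 7)) = 102480, which is strictly less than the density bound 717363/7 since 7 ∤ 489 (the parts of T(489, 7) cannot all be equal).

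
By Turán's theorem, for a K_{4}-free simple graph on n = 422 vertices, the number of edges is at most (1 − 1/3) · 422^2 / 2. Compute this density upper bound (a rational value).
Turán density bound = (2/3) · 422^2/2 = 178084/3 ≈ 59361.3333

Turán's theorem: ex(n, K_{r+1}) is achieved by the complete r-partite Turán graph T(n, r) with parts as balanced as possible, and is at most (1 − 1/r) · n^2/2. For r = 3, n = 422: the density bound is (2/3) · 178084/2 = 178084/3 ≈ 59361.3333. The integer-valued extremum is e(T(422, 3)) = 59361, which is strictly less than the density bound 178084/3 since 3 ∤ 422 (the parts of T(422, 3) cannot all be equal).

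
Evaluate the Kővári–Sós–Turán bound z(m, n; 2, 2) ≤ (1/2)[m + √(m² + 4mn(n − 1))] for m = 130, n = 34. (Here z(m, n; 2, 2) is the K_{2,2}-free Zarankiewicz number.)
z(130, 34; 2, 2) ≤ (1/2)[130 + √(130² + 4·130·34·33)] = (1/2)[130 + √600340] = 452.4081

Kővári–Sós–Turán: let r_1, ..., r_130 be the row sums and z = Σ r_i the total number of 1s. Each pair of columns can share at most one row with both entries 1 (else a 2×2 all-ones block appears), so Σ_i C(r_i, 2) ≤ C(34, 2) = 561. By convexity Σ_i C(r_i, 2) ≥ 130·C(z/130, 2) = z(z − 130)/(2·130), giving z² − 130z − 130·34·33 ≤ 0 and hence z ≤ (1/2)[130 + √(16900 + 4·145860)] = (1/2)[130 + √600340] ≈ (1/2)(130 + 774.8161) = 452.4081.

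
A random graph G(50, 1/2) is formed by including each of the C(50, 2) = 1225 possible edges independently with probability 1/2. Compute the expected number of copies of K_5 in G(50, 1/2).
E[# K_5] = C(50, 5) · (1/2)^C(5, 2) = 2118760 / 2^10 = 264845/128 = 2069.1015625

For each 5-subset S of vertices (there are C(50, 5) = 2118760 such S), let X_S = 1 if S induces a K_5 (all C(5, 2) = 10 edges present). Then P(X_S = 1) = (1/2)^10 = 1/1024. By linearity of expectation, E[# K_5] = C(50, 5) · (1/2)^10 = 2118760 / 1024 = 264845/128 = 2069.1015625.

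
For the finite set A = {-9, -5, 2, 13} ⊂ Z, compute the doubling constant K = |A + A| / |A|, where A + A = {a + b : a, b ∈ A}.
K = |A + A| / |A| = 9/4

Enumerate A + A = {a + b : a, b ∈ A}. With |A| = 4, there are |A|^2 = 16 ordered sum pairs; collecting distinct values, A + A = {-18, -14, -10, -7, -3, 4, 8, 15, 26}, so |A + A| = 9. Thus K = 9/4. For comparison, the minimum possible |A + A| over all 4-element sets is 2·4 − 1 = 7 (so min K = 7/4), attained only by arithmetic progressions.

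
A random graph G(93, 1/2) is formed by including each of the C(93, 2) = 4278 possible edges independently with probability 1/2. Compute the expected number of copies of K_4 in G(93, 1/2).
E[# K_4] = C(93, 4) · (1/2)^C(4, 2) = 2919735 / 2^6 = 45620.859375

For each 4-subset S of vertices (there are C(93, 4) = 2919735 such S), let X_S = 1 if S induces a K_4 (all C(4, 2) = 6 edges present). Then P(X_S = 1) = (1/2)^6 = 1/64. By linearity of expectation, E[# K_4] = C(93, 4) · (1/2)^6 = 2919735 / 64 = 45620.859375.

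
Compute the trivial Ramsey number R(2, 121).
R(2, 121) = 121

R(2, k) = k for all k ≥ 2: in a 2-colouring of K_k, either some edge is red (a red K_2) or all edges are blue (a blue K_k). And K_{120} coloured all-blue has no blue K_121, so R(2, 121) > 120. Hence R(2, 121) = 121.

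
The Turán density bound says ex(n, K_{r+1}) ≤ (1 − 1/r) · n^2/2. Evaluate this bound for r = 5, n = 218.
Turán density bound = (4/5) · 218^2/2 = 95048/5 ≈ 19009.6

Turán's theorem: ex(n, K_{r+1}) is achieved by the complete r-partite Turán graph T(n, r) with parts as balanced as possible, and is at most (1 − 1/r) · n^2/2. For r = 5, n = 218: the density bound is (4/5) · 47524/2 = 95048/5 ≈ 19009.6. The integer-valued extremum is e(T(218, 5)) = 19009, which is strictly less than the density bound 95048/5 since 5 ∤ 218 (the parts of T(218, 5) cannot all be equal).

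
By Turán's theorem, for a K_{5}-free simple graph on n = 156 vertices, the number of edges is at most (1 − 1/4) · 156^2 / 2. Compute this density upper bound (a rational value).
Turán density bound = (3/4) · 156^2/2 = 9126

Turán's theorem: ex(n, K_{r+1}) is achieved by the complete r-partite Turán graph T(n, r) with parts as balanced as possible, and is at most (1 − 1/r) · n^2/2. For r = 4, n = 156: the density bound is (3/4) · 24336/2 = 9126. Since 4 ∣ 156, the Turán graph T(156, 4) has parts of equal size 39, and its edge count e(T(156, 4)) = 9126 attains the density bound exactly.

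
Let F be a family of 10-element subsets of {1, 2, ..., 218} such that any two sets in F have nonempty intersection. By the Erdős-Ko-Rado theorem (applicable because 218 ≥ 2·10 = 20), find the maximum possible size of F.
max |F| = C(217, 9) = 2485227701968935

The Erdős-Ko-Rado theorem states: for n ≥ 2k, an intersecting family of k-subsets of an n-element set has size at most C(n − 1, k − 1), with equality for 'star' families {A ⊆ [n] : |A| = k, i ∈ A} (fix an element i). For n = 218, k = 10: C(217, 9) = 2485227701968935.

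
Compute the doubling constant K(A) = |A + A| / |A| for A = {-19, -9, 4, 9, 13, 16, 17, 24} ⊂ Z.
K = |A + A| / |A| = 33/8

Enumerate A + A = {a + b : a, b ∈ A}. With |A| = 8, there are |A|^2 = 64 ordered sum pairs; collecting distinct values, A + A = {-38, -28, -18, -15, -10, -6, -5, -3, -2, 0, 4, 5, 7, 8, 13, 15, 17, 18, 20, 21, 22, 25, 26, 28, 29, 30, 32, 33, 34, 37, 40, 41, 48}, so |A + A| = 33. Thus K = 33/8. For comparison, the minimum possible |A + A| over all 8-element sets is 2·8 − 1 = 15 (so min K = 15/8), attained only by arithmetic progressions.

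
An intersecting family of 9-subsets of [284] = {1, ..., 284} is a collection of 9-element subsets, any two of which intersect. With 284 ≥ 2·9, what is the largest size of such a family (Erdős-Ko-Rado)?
max |F| = C(283, 8) = 923458157336331

The Erdős-Ko-Rado theorem states: for n ≥ 2k, an intersecting family of k-subsets of an n-element set has size at most C(n − 1, k − 1), with equality for 'star' families {A ⊆ [n] : |A| = k, i ∈ A} (fix an element i). For n = 284, k = 9: C(283, 8) = 923458157336331.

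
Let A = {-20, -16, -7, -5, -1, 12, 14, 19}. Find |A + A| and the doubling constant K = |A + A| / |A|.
K = |A + A| / |A| = 31/8

Enumerate A + A = {a + b : a, b ∈ A}. With |A| = 8, there are |A|^2 = 64 ordered sum pairs; collecting distinct values, A + A = {-40, -36, -32, -27, -25, -23, -21, -17, -14, -12, -10, -8, -6, -4, -2, -1, 3, 5, 7, 9, 11, 12, 13, 14, 18, 24, 26, 28, 31, 33, 38}, so |A + A| = 31. Thus K = 31/8. For comparison, the minimum possible |A + A| over all 8-element sets is 2·8 − 1 = 15 (so min K = 15/8), attained only by arithmetic progressions.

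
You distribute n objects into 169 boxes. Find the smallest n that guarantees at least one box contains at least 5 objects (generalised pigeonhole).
n = (5 − 1)·169 + 1 = 677

By the generalised pigeonhole principle, to guarantee some box contains ≥ r objects we need more than (r − 1) · k objects total. Threshold: n = (r − 1) · k + 1. With r = 5 and k = 169: n = 4 · 169 + 1 = 676 + 1 = 677. For n = 676 = 4 · 169, we can put exactly 4 objects in every box, avoiding 5 in any single one — so 677 is tight.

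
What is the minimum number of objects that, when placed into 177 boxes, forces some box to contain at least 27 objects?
n = (27 − 1)·177 + 1 = 4603

By the generalised pigeonhole principle, to guarantee some box contains ≥ r objects we need more than (r − 1) · k objects total. Threshold: n = (r − 1) · k + 1. With r = 27 and k = 177: n = 26 · 177 + 1 = 4602 + 1 = 4603. For n = 4602 = 26 · 177, we can put exactly 26 objects in every box, avoiding 27 in any single one — so 4603 is tight.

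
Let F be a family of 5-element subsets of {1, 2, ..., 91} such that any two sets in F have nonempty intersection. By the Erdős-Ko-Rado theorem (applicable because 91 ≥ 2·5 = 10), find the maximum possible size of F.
max |F| = C(90, 4) = 2555190

Erdős-Ko-Rado (1961): when n ≥ 2k, max |F| = C(n−1, k−1). The bound is attained by the star {A : i ∈ A} for any fixed i ∈ [n]. Here C(91−1, 5−1) = C(90, 4) = 2555190.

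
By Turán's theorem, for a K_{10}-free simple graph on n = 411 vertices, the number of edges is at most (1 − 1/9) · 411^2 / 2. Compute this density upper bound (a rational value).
Turán density bound = (8/9) · 411^2/2 = 75076

Turán's theorem: ex(n, K_{r+1}) is achieved by the complete r-partite Turán graph T(n, r) with parts as balanced as possible, and is at most (1 − 1/r) · n^2/2. For r = 9, n = 411: the density bound is (8/9) · 168921/2 = 75076. The integer-valued extremum is e(T(411, 9)) = 75075, which is strictly less than the density bound 75076 since 9 ∤ 411 (the parts of T(411, 9) cannot all be equal).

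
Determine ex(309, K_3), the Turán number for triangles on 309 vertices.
ex(309, K_3) = ⌊309^2/4⌋ = 23870

Mantel (1907): a triangle-free graph on n vertices has at most ⌊n^2/4⌋ edges, with equality for the complete bipartite graph K_{⌊n/2⌋, ⌈n/2⌉}. For n = 309: ⌊309^2/4⌋ = ⌊95481/4⌋ = 23870. The extremal graph is K_{154, 155}, which has 154·155 = 23870 edges.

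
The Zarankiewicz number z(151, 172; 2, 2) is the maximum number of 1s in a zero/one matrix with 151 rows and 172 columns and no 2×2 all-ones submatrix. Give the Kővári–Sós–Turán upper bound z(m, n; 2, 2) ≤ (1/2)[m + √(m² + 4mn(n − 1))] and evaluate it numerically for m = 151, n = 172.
z(151, 172; 2, 2) ≤ (1/2)[151 + √(151² + 4·151·172·171)] = (1/2)[151 + √17787649] = 2184.2703

Kővári–Sós–Turán: let r_1, ..., r_151 be the row sums and z = Σ r_i the total number of 1s. Each pair of columns can share at most one row with both entries 1 (else a 2×2 all-ones block appears), so Σ_i C(r_i, 2) ≤ C(172, 2) = 14706. By convexity Σ_i C(r_i, 2) ≥ 151·C(z/151, 2) = z(z − 151)/(2·151), giving z² − 151z − 151·172·171 ≤ 0 and hence z ≤ (1/2)[151 + √(22801 + 4·4441212)] = (1/2)[151 + √17787649] ≈ (1/2)(151 + 4217.5406) = 2184.2703.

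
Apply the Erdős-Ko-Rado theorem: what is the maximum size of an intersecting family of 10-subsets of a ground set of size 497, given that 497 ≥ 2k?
max |F| = C(496, 9) = 4654457475262875280

The Erdős-Ko-Rado theorem states: for n ≥ 2k, an intersecting family of k-subsets of an n-element set has size at most C(n − 1, k − 1), with equality for 'star' families {A ⊆ [n] : |A| = k, i ∈ A} (fix an element i). For n = 497, k = 10: C(496, 9) = 4654457475262875280.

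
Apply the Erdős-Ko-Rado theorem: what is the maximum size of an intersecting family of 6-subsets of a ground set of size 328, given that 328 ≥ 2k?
max |F| = C(327, 5) = 30214471365

The Erdős-Ko-Rado theorem states: for n ≥ 2k, an intersecting family of k-subsets of an n-element set has size at most C(n − 1, k − 1), with equality for 'star' families {A ⊆ [n] : |A| = k, i ∈ A} (fix an element i). For n = 328, k = 6: C(327, 5) = 30214471365.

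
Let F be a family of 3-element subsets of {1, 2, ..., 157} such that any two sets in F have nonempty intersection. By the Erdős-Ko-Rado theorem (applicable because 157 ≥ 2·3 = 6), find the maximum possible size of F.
max |F| = C(156, 2) = 12090

The Erdős-Ko-Rado theorem states: for n ≥ 2k, an intersecting family of k-subsets of an n-element set has size at most C(n − 1, k − 1), with equality for 'star' families {A ⊆ [n] : |A| = k, i ∈ A} (fix an element i). For n = 157, k = 3: C(156, 2) = 12090.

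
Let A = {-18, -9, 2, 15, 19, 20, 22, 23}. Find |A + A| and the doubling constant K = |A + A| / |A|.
K = |A + A| / |A| = 33/8

Enumerate A + A = {a + b : a, b ∈ A}. With |A| = 8, there are |A|^2 = 64 ordered sum pairs; collecting distinct values, A + A = {-36, -27, -18, -16, -7, -3, 1, 2, 4, 5, 6, 10, 11, 13, 14, 17, 21, 22, 24, 25, 30, 34, 35, 37, 38, 39, 40, 41, 42, 43, 44, 45, 46}, so |A + A| = 33. Thus K = 33/8. For comparison, the minimum possible |A + A| over all 8-element sets is 2·8 − 1 = 15 (so min K = 15/8), attained only by arithmetic progressions.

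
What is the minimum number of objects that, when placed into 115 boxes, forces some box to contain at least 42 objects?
n = (42 − 1)·115 + 1 = 4716

By the generalised pigeonhole principle, to guarantee some box contains ≥ r objects we need more than (r − 1) · k objects total. Threshold: n = (r − 1) · k + 1. With r = 42 and k = 115: n = 41 · 115 + 1 = 4715 + 1 = 4716. For n = 4715 = 41 · 115, we can put exactly 41 objects in every box, avoiding 42 in any single one — so 4716 is tight.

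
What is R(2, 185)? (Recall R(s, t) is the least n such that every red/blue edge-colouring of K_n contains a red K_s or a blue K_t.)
R(2, 185) = 185

R(2, k) = k for all k ≥ 2: in a 2-colouring of K_k, either some edge is red (a red K_2) or all edges are blue (a blue K_k). And K_{184} coloured all-blue has no blue K_185, so R(2, 185) > 184. Hence R(2, 185) = 185.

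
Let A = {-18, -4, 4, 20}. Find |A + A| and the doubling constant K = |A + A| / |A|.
K = |A + A| / |A| = 10/4 = 5/2

Enumerate A + A = {a + b : a, b ∈ A}. With |A| = 4, there are |A|^2 = 16 ordered sum pairs; collecting distinct values, A + A = {-36, -22, -14, -8, 0, 2, 8, 16, 24, 40}, so |A + A| = 10. Thus K = 10/4 = 5/2. For comparison, the minimum possible |A + A| over all 4-element sets is 2·4 − 1 = 7 (so min K = 7/4), attained only by arithmetic progressions.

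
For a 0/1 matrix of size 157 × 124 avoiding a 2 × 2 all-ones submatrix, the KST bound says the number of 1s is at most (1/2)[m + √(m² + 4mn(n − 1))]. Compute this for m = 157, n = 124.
z(157, 124; 2, 2) ≤ (1/2)[157 + √(157² + 4·157·124·123)] = (1/2)[157 + √9602905] = 1627.9277

Kővári–Sós–Turán: let r_1, ..., r_157 be the row sums and z = Σ r_i the total number of 1s. Each pair of columns can share at most one row with both entries 1 (else a 2×2 all-ones block appears), so Σ_i C(r_i, 2) ≤ C(124, 2) = 7626. By convexity Σ_i C(r_i, 2) ≥ 157·C(z/157, 2) = z(z − 157)/(2·157), giving z² − 157z − 157·124·123 ≤ 0 and hence z ≤ (1/2)[157 + √(24649 + 4·2394564)] = (1/2)[157 + √9602905] ≈ (1/2)(157 + 3098.8554) = 1627.9277.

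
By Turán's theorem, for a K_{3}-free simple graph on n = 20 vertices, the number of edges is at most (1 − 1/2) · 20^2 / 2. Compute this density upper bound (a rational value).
Turán density bound = (1/2) · 20^2/2 = 100

Turán's theorem: ex(n, K_{r+1}) is achieved by the complete r-partite Turán graph T(n, r) with parts as balanced as possible, and is at most (1 − 1/r) · n^2/2. For r = 2, n = 20: the density bound is (1/2) · 400/2 = 100. Since 2 ∣ 20, the Turán graph T(20, 2) has parts of equal size 10, and its edge count e(T(20, 2)) = 100 attains the density bound exactly.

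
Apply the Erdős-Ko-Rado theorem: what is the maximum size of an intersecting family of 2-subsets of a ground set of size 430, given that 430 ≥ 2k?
max |F| = C(429, 1) = 429

The Erdős-Ko-Rado theorem states: for n ≥ 2k, an intersecting family of k-subsets of an n-element set has size at most C(n − 1, k − 1), with equality for 'star' families {A ⊆ [n] : |A| = k, i ∈ A} (fix an element i). For n = 430, k = 2: C(429, 1) = 429.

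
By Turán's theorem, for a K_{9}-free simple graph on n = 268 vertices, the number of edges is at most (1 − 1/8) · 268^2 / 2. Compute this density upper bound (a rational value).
Turán density bound = (7/8) · 268^2/2 = 31423

Turán's theorem: ex(n, K_{r+1}) is achieved by the complete r-partite Turán graph T(n, r) with parts as balanced as possible, and is at most (1 − 1/r) · n^2/2. For r = 8, n = 268: the density bound is (7/8) · 71824/2 = 31423. The integer-valued extremum is e(T(268, 8)) = 31422, which is strictly less than the density bound 31423 since 8 ∤ 268 (the parts of T(268, 8) cannot all be equal).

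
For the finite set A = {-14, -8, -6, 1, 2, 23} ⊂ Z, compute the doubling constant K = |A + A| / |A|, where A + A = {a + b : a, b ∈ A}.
K = |A + A| / |A| = 20/6 = 10/3

Enumerate A + A = {a + b : a, b ∈ A}. With |A| = 6, there are |A|^2 = 36 ordered sum pairs; collecting distinct values, A + A = {-28, -22, -20, -16, -14, -13, -12, -7, -6, -5, -4, 2, 3, 4, 9, 15, 17, 24, 25, 46}, so |A + A| = 20. Thus K = 20/6 = 10/3. For comparison, the minimum possible |A + A| over all 6-element sets is 2·6 − 1 = 11 (so min K = 11/6), attained only by arithmetic progressions.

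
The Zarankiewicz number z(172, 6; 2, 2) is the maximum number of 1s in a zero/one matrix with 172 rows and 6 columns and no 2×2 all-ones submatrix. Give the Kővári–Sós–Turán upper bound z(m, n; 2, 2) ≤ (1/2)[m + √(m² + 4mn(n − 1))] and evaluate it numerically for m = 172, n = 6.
z(172, 6; 2, 2) ≤ (1/2)[172 + √(172² + 4·172·6·5)] = (1/2)[172 + √50224] = 198.0536

Kővári–Sós–Turán: let r_1, ..., r_172 be the row sums and z = Σ r_i the total number of 1s. Each pair of columns can share at most one row with both entries 1 (else a 2×2 all-ones block appears), so Σ_i C(r_i, 2) ≤ C(6, 2) = 15. By convexity Σ_i C(r_i, 2) ≥ 172·C(z/172, 2) = z(z − 172)/(2·172), giving z² − 172z − 172·6·5 ≤ 0 and hence z ≤ (1/2)[172 + √(29584 + 4·5160)] = (1/2)[172 + √50224] ≈ (1/2)(172 + 224.1071) = 198.0536.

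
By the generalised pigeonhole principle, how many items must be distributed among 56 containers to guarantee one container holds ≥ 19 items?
n = (19 − 1)·56 + 1 = 1009

By the generalised pigeonhole principle, to guarantee some box contains ≥ r objects we need more than (r − 1) · k objects total. Threshold: n = (r − 1) · k + 1. With r = 19 and k = 56: n = 18 · 56 + 1 = 1008 + 1 = 1009. For n = 1008 = 18 · 56, we can put exactly 18 objects in every box, avoiding 19 in any single one — so 1009 is tight.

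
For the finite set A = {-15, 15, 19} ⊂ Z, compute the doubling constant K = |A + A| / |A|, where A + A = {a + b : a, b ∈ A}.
K = |A + A| / |A| = 6/3 = 2

Enumerate A + A = {a + b : a, b ∈ A}. With |A| = 3, there are |A|^2 = 9 ordered sum pairs; collecting distinct values, A + A = {-30, 0, 4, 30, 34, 38}, so |A + A| = 6. Thus K = 6/3 = 2. For comparison, the minimum possible |A + A| over all 3-element sets is 2·3 − 1 = 5 (so min K = 5/3), attained only by arithmetic progressions.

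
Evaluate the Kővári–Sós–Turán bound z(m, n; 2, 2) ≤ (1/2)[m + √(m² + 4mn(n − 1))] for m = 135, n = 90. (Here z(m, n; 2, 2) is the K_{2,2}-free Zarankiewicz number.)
z(135, 90; 2, 2) ≤ (1/2)[135 + √(135² + 4·135·90·89)] = (1/2)[135 + √4343625] = 1109.5683

Kővári–Sós–Turán: let r_1, ..., r_135 be the row sums and z = Σ r_i the total number of 1s. Each pair of columns can share at most one row with both entries 1 (else a 2×2 all-ones block appears), so Σ_i C(r_i, 2) ≤ C(90, 2) = 4005. By convexity Σ_i C(r_i, 2) ≥ 135·C(z/135, 2) = z(z − 135)/(2·135), giving z² − 135z − 135·90·89 ≤ 0 and hence z ≤ (1/2)[135 + √(18225 + 4·1081350)] = (1/2)[135 + √4343625] ≈ (1/2)(135 + 2084.1365) = 1109.5683.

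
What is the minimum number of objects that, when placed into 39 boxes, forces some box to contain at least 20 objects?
n = (20 − 1)·39 + 1 = 742

By the generalised pigeonhole principle, to guarantee some box contains ≥ r objects we need more than (r − 1) · k objects total. Threshold: n = (r − 1) · k + 1. With r = 20 and k = 39: n = 19 · 39 + 1 = 741 + 1 = 742. For n = 741 = 19 · 39, we can put exactly 19 objects in every box, avoiding 20 in any single one — so 742 is tight.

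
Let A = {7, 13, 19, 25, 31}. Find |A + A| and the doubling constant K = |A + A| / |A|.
K = |A + A| / |A| = 9/5

Enumerate A + A = {a + b : a, b ∈ A}. With |A| = 5, there are |A|^2 = 25 ordered sum pairs; collecting distinct values, A + A = {14, 20, 26, 32, 38, 44, 50, 56, 62}, so |A + A| = 9. Thus K = 9/5. Here |A + A| = 2|A| − 1 = 9, the minimum possible — so K = 9/5 is minimal, which holds iff A is an arithmetic progression.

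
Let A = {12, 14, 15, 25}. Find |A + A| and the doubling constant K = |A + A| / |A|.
K = |A + A| / |A| = 10/4 = 5/2

Enumerate A + A = {a + b : a, b ∈ A}. With |A| = 4, there are |A|^2 = 16 ordered sum pairs; collecting distinct values, A + A = {24, 26, 27, 28, 29, 30, 37, 39, 40, 50}, so |A + A| = 10. Thus K = 10/4 = 5/2. For comparison, the minimum possible |A + A| over all 4-element sets is 2·4 − 1 = 7 (so min K = 7/4), attained only by arithmetic progressions.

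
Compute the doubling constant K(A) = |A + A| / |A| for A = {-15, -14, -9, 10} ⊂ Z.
K = |A + A| / |A| = 10/4 = 5/2

Enumerate A + A = {a + b : a, b ∈ A}. With |A| = 4, there are |A|^2 = 16 ordered sum pairs; collecting distinct values, A + A = {-30, -29, -28, -24, -23, -18, -5, -4, 1, 20}, so |A + A| = 10. Thus K = 10/4 = 5/2. For comparison, the minimum possible |A + A| over all 4-element sets is 2·4 − 1 = 7 (so min K = 7/4), attained only by arithmetic progressions.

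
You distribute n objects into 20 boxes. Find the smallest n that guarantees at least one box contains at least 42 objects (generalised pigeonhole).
n = (42 − 1)·20 + 1 = 821

By the generalised pigeonhole principle, to guarantee some box contains ≥ r objects we need more than (r − 1) · k objects total. Threshold: n = (r − 1) · k + 1. With r = 42 and k = 20: n = 41 · 20 + 1 = 820 + 1 = 821. For n = 820 = 41 · 20, we can put exactly 41 objects in every box, avoiding 42 in any single one — so 821 is tight.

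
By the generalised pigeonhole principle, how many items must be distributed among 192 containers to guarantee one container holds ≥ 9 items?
n = (9 − 1)·192 + 1 = 1537

By the generalised pigeonhole principle, to guarantee some box contains ≥ r objects we need more than (r − 1) · k objects total. Threshold: n = (r − 1) · k + 1. With r = 9 and k = 192: n = 8 · 192 + 1 = 1536 + 1 = 1537. For n = 1536 = 8 · 192, we can put exactly 8 objects in every box, avoiding 9 in any single one — so 1537 is tight.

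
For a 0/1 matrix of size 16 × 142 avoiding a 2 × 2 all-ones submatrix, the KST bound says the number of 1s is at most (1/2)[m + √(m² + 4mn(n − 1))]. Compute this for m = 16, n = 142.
z(16, 142; 2, 2) ≤ (1/2)[16 + √(16² + 4·16·142·141)] = (1/2)[16 + √1281664] = 574.053

Kővári–Sós–Turán: let r_1, ..., r_16 be the row sums and z = Σ r_i the total number of 1s. Each pair of columns can share at most one row with both entries 1 (else a 2×2 all-ones block appears), so Σ_i C(r_i, 2) ≤ C(142, 2) = 10011. By convexity Σ_i C(r_i, 2) ≥ 16·C(z/16, 2) = z(z − 16)/(2·16), giving z² − 16z − 16·142·141 ≤ 0 and hence z ≤ (1/2)[16 + √(256 + 4·320352)] = (1/2)[16 + √1281664] ≈ (1/2)(16 + 1132.106) = 574.053.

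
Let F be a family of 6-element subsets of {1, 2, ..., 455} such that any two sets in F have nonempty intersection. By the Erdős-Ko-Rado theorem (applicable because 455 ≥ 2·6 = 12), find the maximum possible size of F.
max |F| = C(454, 5) = 157217287590

Erdős-Ko-Rado (1961): when n ≥ 2k, max |F| = C(n−1, k−1). The bound is attained by the star {A : i ∈ A} for any fixed i ∈ [n]. Here C(455−1, 6−1) = C(454, 5) = 157217287590.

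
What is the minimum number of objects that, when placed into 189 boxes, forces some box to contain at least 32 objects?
n = (32 − 1)·189 + 1 = 5860

By the generalised pigeonhole principle, to guarantee some box contains ≥ r objects we need more than (r − 1) · k objects total. Threshold: n = (r − 1) · k + 1. With r = 32 and k = 189: n = 31 · 189 + 1 = 5859 + 1 = 5860. For n = 5859 = 31 · 189, we can put exactly 31 objects in every box, avoiding 32 in any single one — so 5860 is tight.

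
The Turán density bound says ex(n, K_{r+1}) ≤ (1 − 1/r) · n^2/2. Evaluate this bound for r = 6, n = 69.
Turán density bound = (5/6) · 69^2/2 = 7935/4 ≈ 1983.75

Turán's theorem: ex(n, K_{r+1}) is achieved by the complete r-partite Turán graph T(n, r) with parts as balanced as possible, and is at most (1 − 1/r) · n^2/2. For r = 6, n = 69: the density bound is (5/6) · 4761/2 = 7935/4 ≈ 1983.75. The integer-valued extremum is e(T(69, 6)) = 1983, which is strictly less than the density bound 7935/4 since 6 ∤ 69 (the parts of T(69, 6) cannot all be equal).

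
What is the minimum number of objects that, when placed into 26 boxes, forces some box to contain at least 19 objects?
n = (19 − 1)·26 + 1 = 469

By the generalised pigeonhole principle, to guarantee some box contains ≥ r objects we need more than (r − 1) · k objects total. Threshold: n = (r − 1) · k + 1. With r = 19 and k = 26: n = 18 · 26 + 1 = 468 + 1 = 469. For n = 468 = 18 · 26, we can put exactly 18 objects in every box, avoiding 19 in any single one — so 469 is tight.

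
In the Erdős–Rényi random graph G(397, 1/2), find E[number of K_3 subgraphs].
E[# K_3] = C(397, 3) · (1/2)^C(3, 2) = 10349790 / 2^3 = 5174895/4 = 1293723.75

For each 3-subset S of vertices (there are C(397, 3) = 10349790 such S), let X_S = 1 if S induces a K_3 (all C(3, 2) = 3 edges present). Then P(X_S = 1) = (1/2)^3 = 1/8. By linearity of expectation, E[# K_3] = C(397, 3) · (1/2)^3 = 10349790 / 8 = 5174895/4 = 1293723.75.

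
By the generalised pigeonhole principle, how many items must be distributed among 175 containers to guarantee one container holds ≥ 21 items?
n = (21 − 1)·175 + 1 = 3501

By the generalised pigeonhole principle, to guarantee some box contains ≥ r objects we need more than (r − 1) · k objects total. Threshold: n = (r − 1) · k + 1. With r = 21 and k = 175: n = 20 · 175 + 1 = 3500 + 1 = 3501. For n = 3500 = 20 · 175, we can put exactly 20 objects in every box, avoiding 21 in any single one — so 3501 is tight.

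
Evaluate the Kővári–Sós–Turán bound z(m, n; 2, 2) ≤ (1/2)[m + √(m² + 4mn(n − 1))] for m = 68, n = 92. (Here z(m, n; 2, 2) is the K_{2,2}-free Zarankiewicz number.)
z(68, 92; 2, 2) ≤ (1/2)[68 + √(68² + 4·68·92·91)] = (1/2)[68 + √2281808] = 789.2827

Kővári–Sós–Turán: let r_1, ..., r_68 be the row sums and z = Σ r_i the total number of 1s. Each pair of columns can share at most one row with both entries 1 (else a 2×2 all-ones block appears), so Σ_i C(r_i, 2) ≤ C(92, 2) = 4186. By convexity Σ_i C(r_i, 2) ≥ 68·C(z/68, 2) = z(z − 68)/(2·68), giving z² − 68z − 68·92·91 ≤ 0 and hence z ≤ (1/2)[68 + √(4624 + 4·569296)] = (1/2)[68 + √2281808] ≈ (1/2)(68 + 1510.5655) = 789.2827.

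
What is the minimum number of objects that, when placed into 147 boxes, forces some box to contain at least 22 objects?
n = (22 − 1)·147 + 1 = 3088

By the generalised pigeonhole principle, to guarantee some box contains ≥ r objects we need more than (r − 1) · k objects total. Threshold: n = (r − 1) · k + 1. With r = 22 and k = 147: n = 21 · 147 + 1 = 3087 + 1 = 3088. For n = 3087 = 21 · 147, we can put exactly 21 objects in every box, avoiding 22 in any single one — so 3088 is tight.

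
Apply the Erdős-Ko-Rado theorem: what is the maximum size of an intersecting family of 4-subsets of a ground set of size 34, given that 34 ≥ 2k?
max |F| = C(33, 3) = 5456

The Erdős-Ko-Rado theorem states: for n ≥ 2k, an intersecting family of k-subsets of an n-element set has size at most C(n − 1, k − 1), with equality for 'star' families {A ⊆ [n] : |A| = k, i ∈ A} (fix an element i). For n = 34, k = 4: C(33, 3) = 5456.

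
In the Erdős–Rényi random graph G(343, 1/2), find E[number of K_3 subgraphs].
E[# K_3] = C(343, 3) · (1/2)^C(3, 2) = 6666891 / 2^3 = 833361.375

For each 3-subset S of vertices (there are C(343, 3) = 6666891 such S), let X_S = 1 if S induces a K_3 (all C(3, 2) = 3 edges present). Then P(X_S = 1) = (1/2)^3 = 1/8. By linearity of expectation, E[# K_3] = C(343, 3) · (1/2)^3 = 6666891 / 8 = 833361.375.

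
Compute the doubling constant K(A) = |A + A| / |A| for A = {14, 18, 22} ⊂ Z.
K = |A + A| / |A| = 5/3

Enumerate A + A = {a + b : a, b ∈ A}. With |A| = 3, there are |A|^2 = 9 ordered sum pairs; collecting distinct values, A + A = {28, 32, 36, 40, 44}, so |A + A| = 5. Thus K = 5/3. Here |A + A| = 2|A| − 1 = 5, the minimum possible — so K = 5/3 is minimal, which holds iff A is an arithmetic progression.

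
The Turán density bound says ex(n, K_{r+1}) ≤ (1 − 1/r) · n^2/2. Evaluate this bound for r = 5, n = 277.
Turán density bound = (4/5) · 277^2/2 = 153458/5 ≈ 30691.6

Turán's theorem: ex(n, K_{r+1}) is achieved by the complete r-partite Turán graph T(n, r) with parts as balanced as possible, and is at most (1 − 1/r) · n^2/2. For r = 5, n = 277: the density bound is (4/5) · 76729/2 = 153458/5 ≈ 30691.6. The integer-valued extremum is e(T(277, 5)) = 30691, which is strictly less than the density bound 153458/5 since 5 ∤ 277 (the parts of T(277, 5) cannot all be equal).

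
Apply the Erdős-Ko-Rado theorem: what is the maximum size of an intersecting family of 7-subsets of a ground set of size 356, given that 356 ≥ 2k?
max |F| = C(355, 6) = 2664352290600

The Erdős-Ko-Rado theorem states: for n ≥ 2k, an intersecting family of k-subsets of an n-element set has size at most C(n − 1, k − 1), with equality for 'star' families {A ⊆ [n] : |A| = k, i ∈ A} (fix an element i). For n = 356, k = 7: C(355, 6) = 2664352290600.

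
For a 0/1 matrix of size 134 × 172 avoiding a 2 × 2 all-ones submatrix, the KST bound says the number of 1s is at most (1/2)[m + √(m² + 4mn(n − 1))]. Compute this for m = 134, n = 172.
z(134, 172; 2, 2) ≤ (1/2)[134 + √(134² + 4·134·172·171)] = (1/2)[134 + √15782788] = 2053.3779

Kővári–Sós–Turán: let r_1, ..., r_134 be the row sums and z = Σ r_i the total number of 1s. Each pair of columns can share at most one row with both entries 1 (else a 2×2 all-ones block appears), so Σ_i C(r_i, 2) ≤ C(172, 2) = 14706. By convexity Σ_i C(r_i, 2) ≥ 134·C(z/134, 2) = z(z − 134)/(2·134), giving z² − 134z − 134·172·171 ≤ 0 and hence z ≤ (1/2)[134 + √(17956 + 4·3941208)] = (1/2)[134 + √15782788] ≈ (1/2)(134 + 3972.7557) = 2053.3779.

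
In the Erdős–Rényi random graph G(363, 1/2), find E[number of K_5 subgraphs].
E[# K_5] = C(363, 5) · (1/2)^C(5, 2) = 51090258582 / 2^10 = 25545129291/512 ≈ 49892830.646484

For each 5-subset S of vertices (there are C(363, 5) = 51090258582 such S), let X_S = 1 if S induces a K_5 (all C(5, 2) = 10 edges present). Then P(X_S = 1) = (1/2)^10 = 1/1024. By linearity of expectation, E[# K_5] = C(363, 5) · (1/2)^10 = 51090258582 / 1024 = 25545129291/512 ≈ 49892830.646484.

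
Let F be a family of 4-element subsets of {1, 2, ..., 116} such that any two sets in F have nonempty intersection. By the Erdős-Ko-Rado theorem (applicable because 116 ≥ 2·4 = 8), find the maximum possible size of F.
max |F| = C(115, 3) = 246905

Erdős-Ko-Rado (1961): when n ≥ 2k, max |F| = C(n−1, k−1). The bound is attained by the star {A : i ∈ A} for any fixed i ∈ [n]. Here C(116−1, 4−1) = C(115, 3) = 246905.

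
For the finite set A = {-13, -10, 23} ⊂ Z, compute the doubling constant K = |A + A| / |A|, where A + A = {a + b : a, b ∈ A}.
K = |A + A| / |A| = 6/3 = 2

Enumerate A + A = {a + b : a, b ∈ A}. With |A| = 3, there are |A|^2 = 9 ordered sum pairs; collecting distinct values, A + A = {-26, -23, -20, 10, 13, 46}, so |A + A| = 6. Thus K = 6/3 = 2. For comparison, the minimum possible |A + A| over all 3-element sets is 2·3 − 1 = 5 (so min K = 5/3), attained only by arithmetic progressions.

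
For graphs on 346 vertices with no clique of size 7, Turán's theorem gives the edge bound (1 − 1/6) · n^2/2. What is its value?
Turán density bound = (5/6) · 346^2/2 = 149645/3 ≈ 49881.6667

Turán's theorem: ex(n, K_{r+1}) is achieved by the complete r-partite Turán graph T(n, r) with parts as balanced as possible, and is at most (1 − 1/r) · n^2/2. For r = 6, n = 346: the density bound is (5/6) · 119716/2 = 149645/3 ≈ 49881.6667. The integer-valued extremum is e(T(346, 6)) = 49881, which is strictly less than the density bound 149645/3 since 6 ∤ 346 (the parts of T(346, 6) cannot all be equal).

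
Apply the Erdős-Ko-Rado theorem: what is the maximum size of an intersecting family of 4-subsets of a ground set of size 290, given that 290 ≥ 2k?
max |F| = C(289, 3) = 3981264

Erdős-Ko-Rado (1961): when n ≥ 2k, max |F| = C(n−1, k−1). The bound is attained by the star {A : i ∈ A} for any fixed i ∈ [n]. Here C(290−1, 4−1) = C(289, 3) = 3981264.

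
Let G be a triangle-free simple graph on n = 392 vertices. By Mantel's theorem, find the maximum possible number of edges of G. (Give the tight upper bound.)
ex(392, K_3) = ⌊392^2/4⌋ = 38416

Mantel (1907): a triangle-free graph on n vertices has at most ⌊n^2/4⌋ edges, with equality for the complete bipartite graph K_{⌊n/2⌋, ⌈n/2⌉}. For n = 392: ⌊392^2/4⌋ = ⌊153664/4⌋ = 38416. The extremal graph is K_{196, 196}, which has 196·196 = 38416 edges.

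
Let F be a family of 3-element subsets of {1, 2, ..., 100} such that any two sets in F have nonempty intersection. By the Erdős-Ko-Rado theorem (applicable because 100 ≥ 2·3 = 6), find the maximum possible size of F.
max |F| = C(99, 2) = 4851

Erdős-Ko-Rado (1961): when n ≥ 2k, max |F| = C(n−1, k−1). The bound is attained by the star {A : i ∈ A} for any fixed i ∈ [n]. Here C(100−1, 3−1) = C(99, 2) = 4851.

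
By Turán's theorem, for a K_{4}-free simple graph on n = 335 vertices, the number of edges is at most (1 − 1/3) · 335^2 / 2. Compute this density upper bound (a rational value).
Turán density bound = (2/3) · 335^2/2 = 112225/3 ≈ 37408.3333

Turán's theorem: ex(n, K_{r+1}) is achieved by the complete r-partite Turán graph T(n, r) with parts as balanced as possible, and is at most (1 − 1/r) · n^2/2. For r = 3, n = 335: the density bound is (2/3) · 112225/2 = 112225/3 ≈ 37408.3333. The integer-valued extremum is e(T(335, 3)) = 37408, which is strictly less than the density bound 112225/3 since 3 ∤ 335 (the parts of T(335, 3) cannot all be equal).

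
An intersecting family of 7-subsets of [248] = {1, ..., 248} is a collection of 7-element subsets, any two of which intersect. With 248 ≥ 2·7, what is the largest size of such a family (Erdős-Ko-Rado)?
max |F| = C(247, 6) = 296672379003

Erdős-Ko-Rado (1961): when n ≥ 2k, max |F| = C(n−1, k−1). The bound is attained by the star {A : i ∈ A} for any fixed i ∈ [n]. Here C(248−1, 7−1) = C(247, 6) = 296672379003.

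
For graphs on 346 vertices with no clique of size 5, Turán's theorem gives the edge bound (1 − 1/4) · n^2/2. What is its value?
Turán density bound = (3/4) · 346^2/2 = 89787/2 ≈ 44893.5

Turán's theorem: ex(n, K_{r+1}) is achieved by the complete r-partite Turán graph T(n, r) with parts as balanced as possible, and is at most (1 − 1/r) · n^2/2. For r = 4, n = 346: the density bound is (3/4) · 119716/2 = 89787/2 ≈ 44893.5. The integer-valued extremum is e(T(346, 4)) = 44893, which is strictly less than the density bound 89787/2 since 4 ∤ 346 (the parts of T(346, 4) cannot all be equal).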